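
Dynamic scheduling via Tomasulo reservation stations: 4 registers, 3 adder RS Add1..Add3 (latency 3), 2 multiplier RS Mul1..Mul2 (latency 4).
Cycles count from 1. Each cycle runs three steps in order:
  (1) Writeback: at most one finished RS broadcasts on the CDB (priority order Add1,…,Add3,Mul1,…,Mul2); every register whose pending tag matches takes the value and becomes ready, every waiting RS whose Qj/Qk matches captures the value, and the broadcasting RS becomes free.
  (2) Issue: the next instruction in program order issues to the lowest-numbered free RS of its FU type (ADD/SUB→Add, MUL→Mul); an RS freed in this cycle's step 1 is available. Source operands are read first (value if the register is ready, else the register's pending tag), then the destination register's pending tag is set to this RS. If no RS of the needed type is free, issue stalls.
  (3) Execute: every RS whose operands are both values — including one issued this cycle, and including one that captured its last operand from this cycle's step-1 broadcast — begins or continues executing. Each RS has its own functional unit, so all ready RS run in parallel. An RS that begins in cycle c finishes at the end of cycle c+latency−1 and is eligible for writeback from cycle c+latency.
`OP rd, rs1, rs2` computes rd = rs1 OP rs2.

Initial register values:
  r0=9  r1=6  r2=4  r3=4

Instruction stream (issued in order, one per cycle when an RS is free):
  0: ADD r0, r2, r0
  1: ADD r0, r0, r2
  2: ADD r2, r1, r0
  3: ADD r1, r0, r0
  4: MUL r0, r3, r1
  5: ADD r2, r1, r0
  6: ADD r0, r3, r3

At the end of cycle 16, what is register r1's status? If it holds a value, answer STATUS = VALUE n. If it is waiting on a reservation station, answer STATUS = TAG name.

STATUS = VALUE 34

c1: issue ADD r0<-Add1 | r0:Add1,r1:6,r2:4,r3:4
c2: issue ADD r0<-Add2 | r0:Add2,r1:6,r2:4,r3:4
c3: issue ADD r2<-Add3 | r0:Add2,r1:6,r2:Add3,r3:4
c4: CDB Add1=13; issue ADD r1<-Add1 | r0:Add2,r1:Add1,r2:Add3,r3:4
c5: issue MUL r0<-Mul1 | r0:Mul1,r1:Add1,r2:Add3,r3:4
c6: stall | r0:Mul1,r1:Add1,r2:Add3,r3:4
c7: CDB Add2=17; issue ADD r2<-Add2 | r0:Mul1,r1:Add1,r2:Add2,r3:4
c8: stall | r0:Mul1,r1:Add1,r2:Add2,r3:4
c9: stall | r0:Mul1,r1:Add1,r2:Add2,r3:4
c10: CDB Add1=34; issue ADD r0<-Add1 | r0:Add1,r1:34,r2:Add2,r3:4
c11: CDB Add3=23 | r0:Add1,r1:34,r2:Add2,r3:4
c12: - | r0:Add1,r1:34,r2:Add2,r3:4
c13: CDB Add1=8 | r0:8,r1:34,r2:Add2,r3:4
c14: CDB Mul1=136 | r0:8,r1:34,r2:Add2,r3:4
c15: - | r0:8,r1:34,r2:Add2,r3:4
c16: - | r0:8,r1:34,r2:Add2,r3:4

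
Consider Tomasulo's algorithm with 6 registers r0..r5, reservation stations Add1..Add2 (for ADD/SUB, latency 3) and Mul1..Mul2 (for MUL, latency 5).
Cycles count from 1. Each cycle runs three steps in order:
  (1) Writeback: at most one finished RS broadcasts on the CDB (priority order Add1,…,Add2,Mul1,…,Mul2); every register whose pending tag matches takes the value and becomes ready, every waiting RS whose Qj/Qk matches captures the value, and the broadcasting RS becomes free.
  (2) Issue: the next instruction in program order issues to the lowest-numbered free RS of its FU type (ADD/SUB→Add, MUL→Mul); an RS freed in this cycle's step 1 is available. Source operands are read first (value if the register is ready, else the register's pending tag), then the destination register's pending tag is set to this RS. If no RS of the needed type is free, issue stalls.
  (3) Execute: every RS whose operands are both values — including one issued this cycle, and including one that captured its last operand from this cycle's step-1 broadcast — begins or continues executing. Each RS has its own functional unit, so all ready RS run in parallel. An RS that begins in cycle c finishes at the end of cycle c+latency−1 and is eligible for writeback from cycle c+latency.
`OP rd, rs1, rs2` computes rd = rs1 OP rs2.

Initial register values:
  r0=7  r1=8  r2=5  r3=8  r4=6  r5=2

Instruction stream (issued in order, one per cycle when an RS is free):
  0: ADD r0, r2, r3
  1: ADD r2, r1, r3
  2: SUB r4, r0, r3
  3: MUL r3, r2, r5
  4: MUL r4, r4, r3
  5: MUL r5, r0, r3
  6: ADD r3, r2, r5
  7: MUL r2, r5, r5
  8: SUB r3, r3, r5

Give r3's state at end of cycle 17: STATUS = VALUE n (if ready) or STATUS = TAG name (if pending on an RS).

STATUS = TAG Add2

  c1: issue ADD r0<-Add1  regs: r0:Add1,r1:8,r2:5,r3:8,r4:6,r5:2
  c2: issue ADD r2<-Add2  regs: r0:Add1,r1:8,r2:Add2,r3:8,r4:6,r5:2
  c3: stall  regs: r0:Add1,r1:8,r2:Add2,r3:8,r4:6,r5:2
  c4: CDB Add1=13; issue SUB r4<-Add1  regs: r0:13,r1:8,r2:Add2,r3:8,r4:Add1,r5:2
  c5: CDB Add2=16; issue MUL r3<-Mul1  regs: r0:13,r1:8,r2:16,r3:Mul1,r4:Add1,r5:2
  c6: issue MUL r4<-Mul2  regs: r0:13,r1:8,r2:16,r3:Mul1,r4:Mul2,r5:2
  c7: CDB Add1=5; stall  regs: r0:13,r1:8,r2:16,r3:Mul1,r4:Mul2,r5:2
  c8: stall  regs: r0:13,r1:8,r2:16,r3:Mul1,r4:Mul2,r5:2
  c9: stall  regs: r0:13,r1:8,r2:16,r3:Mul1,r4:Mul2,r5:2
  c10: CDB Mul1=32; issue MUL r5<-Mul1  regs: r0:13,r1:8,r2:16,r3:32,r4:Mul2,r5:Mul1
  c11: issue ADD r3<-Add1  regs: r0:13,r1:8,r2:16,r3:Add1,r4:Mul2,r5:Mul1
  c12: stall  regs: r0:13,r1:8,r2:16,r3:Add1,r4:Mul2,r5:Mul1
  c13: stall  regs: r0:13,r1:8,r2:16,r3:Add1,r4:Mul2,r5:Mul1
  c14: stall  regs: r0:13,r1:8,r2:16,r3:Add1,r4:Mul2,r5:Mul1
  c15: CDB Mul1=416; issue MUL r2<-Mul1  regs: r0:13,r1:8,r2:Mul1,r3:Add1,r4:Mul2,r5:416
  c16: CDB Mul2=160; issue SUB r3<-Add2  regs: r0:13,r1:8,r2:Mul1,r3:Add2,r4:160,r5:416
  c17: -  regs: r0:13,r1:8,r2:Mul1,r3:Add2,r4:160,r5:416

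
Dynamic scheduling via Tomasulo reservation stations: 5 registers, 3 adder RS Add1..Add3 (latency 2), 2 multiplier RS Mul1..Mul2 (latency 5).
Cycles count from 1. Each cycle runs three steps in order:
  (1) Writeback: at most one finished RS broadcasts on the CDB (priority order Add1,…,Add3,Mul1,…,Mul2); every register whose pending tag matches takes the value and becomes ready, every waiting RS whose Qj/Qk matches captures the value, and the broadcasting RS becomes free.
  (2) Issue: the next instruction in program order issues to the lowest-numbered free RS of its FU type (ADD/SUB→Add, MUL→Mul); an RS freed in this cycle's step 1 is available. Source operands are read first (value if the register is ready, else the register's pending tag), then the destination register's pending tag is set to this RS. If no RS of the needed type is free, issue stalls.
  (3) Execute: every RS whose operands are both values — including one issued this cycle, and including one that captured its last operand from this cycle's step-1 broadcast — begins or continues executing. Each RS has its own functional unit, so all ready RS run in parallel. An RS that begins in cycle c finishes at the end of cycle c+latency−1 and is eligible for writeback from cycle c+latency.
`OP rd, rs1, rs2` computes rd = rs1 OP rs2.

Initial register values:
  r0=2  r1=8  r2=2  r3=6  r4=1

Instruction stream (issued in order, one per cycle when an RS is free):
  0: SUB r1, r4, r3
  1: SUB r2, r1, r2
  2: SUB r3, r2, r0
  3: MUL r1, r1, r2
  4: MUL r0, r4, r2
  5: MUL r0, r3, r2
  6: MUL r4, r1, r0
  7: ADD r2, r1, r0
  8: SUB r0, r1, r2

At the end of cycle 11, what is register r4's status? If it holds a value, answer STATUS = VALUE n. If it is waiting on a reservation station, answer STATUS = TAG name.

c1: issue SUB r1<-Add1 | r0:2,r1:Add1,r2:2,r3:6,r4:1
c2: issue SUB r2<-Add2 | r0:2,r1:Add1,r2:Add2,r3:6,r4:1
c3: CDB Add1=-5; issue SUB r3<-Add1 | r0:2,r1:-5,r2:Add2,r3:Add1,r4:1
c4: issue MUL r1<-Mul1 | r0:2,r1:Mul1,r2:Add2,r3:Add1,r4:1
c5: CDB Add2=-7; issue MUL r0<-Mul2 | r0:Mul2,r1:Mul1,r2:-7,r3:Add1,r4:1
c6: stall | r0:Mul2,r1:Mul1,r2:-7,r3:Add1,r4:1
c7: CDB Add1=-9; stall | r0:Mul2,r1:Mul1,r2:-7,r3:-9,r4:1
c8: stall | r0:Mul2,r1:Mul1,r2:-7,r3:-9,r4:1
c9: stall | r0:Mul2,r1:Mul1,r2:-7,r3:-9,r4:1
c10: CDB Mul1=35; issue MUL r0<-Mul1 | r0:Mul1,r1:35,r2:-7,r3:-9,r4:1
c11: CDB Mul2=-7; issue MUL r4<-Mul2 | r0:Mul1,r1:35,r2:-7,r3:-9,r4:Mul2

STATUS = TAG Mul2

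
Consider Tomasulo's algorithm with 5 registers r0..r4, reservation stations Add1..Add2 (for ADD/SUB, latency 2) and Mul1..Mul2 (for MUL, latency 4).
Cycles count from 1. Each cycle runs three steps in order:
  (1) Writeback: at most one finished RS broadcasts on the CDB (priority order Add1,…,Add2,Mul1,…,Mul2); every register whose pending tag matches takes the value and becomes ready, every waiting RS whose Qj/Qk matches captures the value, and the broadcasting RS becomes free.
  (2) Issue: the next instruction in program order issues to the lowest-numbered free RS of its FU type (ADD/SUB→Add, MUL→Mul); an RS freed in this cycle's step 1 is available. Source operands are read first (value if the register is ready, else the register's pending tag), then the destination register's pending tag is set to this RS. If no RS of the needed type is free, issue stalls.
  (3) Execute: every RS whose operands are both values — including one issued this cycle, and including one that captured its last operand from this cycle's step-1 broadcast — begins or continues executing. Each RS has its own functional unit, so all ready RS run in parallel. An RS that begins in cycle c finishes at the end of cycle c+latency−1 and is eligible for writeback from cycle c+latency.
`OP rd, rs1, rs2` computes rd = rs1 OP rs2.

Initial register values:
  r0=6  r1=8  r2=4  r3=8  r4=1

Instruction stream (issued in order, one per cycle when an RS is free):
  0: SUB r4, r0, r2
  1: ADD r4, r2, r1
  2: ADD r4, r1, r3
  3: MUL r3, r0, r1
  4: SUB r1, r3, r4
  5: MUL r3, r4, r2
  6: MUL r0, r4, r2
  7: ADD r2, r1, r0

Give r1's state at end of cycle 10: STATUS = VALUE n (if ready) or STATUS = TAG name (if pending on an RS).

STATUS = VALUE 32

  c1: issue SUB r4<-Add1  regs: r0:6,r1:8,r2:4,r3:8,r4:Add1
  c2: issue ADD r4<-Add2  regs: r0:6,r1:8,r2:4,r3:8,r4:Add2
  c3: CDB Add1=2; issue ADD r4<-Add1  regs: r0:6,r1:8,r2:4,r3:8,r4:Add1
  c4: CDB Add2=12; issue MUL r3<-Mul1  regs: r0:6,r1:8,r2:4,r3:Mul1,r4:Add1
  c5: CDB Add1=16; issue SUB r1<-Add1  regs: r0:6,r1:Add1,r2:4,r3:Mul1,r4:16
  c6: issue MUL r3<-Mul2  regs: r0:6,r1:Add1,r2:4,r3:Mul2,r4:16
  c7: stall  regs: r0:6,r1:Add1,r2:4,r3:Mul2,r4:16
  c8: CDB Mul1=48; issue MUL r0<-Mul1  regs: r0:Mul1,r1:Add1,r2:4,r3:Mul2,r4:16
  c9: issue ADD r2<-Add2  regs: r0:Mul1,r1:Add1,r2:Add2,r3:Mul2,r4:16
  c10: CDB Add1=32  regs: r0:Mul1,r1:32,r2:Add2,r3:Mul2,r4:16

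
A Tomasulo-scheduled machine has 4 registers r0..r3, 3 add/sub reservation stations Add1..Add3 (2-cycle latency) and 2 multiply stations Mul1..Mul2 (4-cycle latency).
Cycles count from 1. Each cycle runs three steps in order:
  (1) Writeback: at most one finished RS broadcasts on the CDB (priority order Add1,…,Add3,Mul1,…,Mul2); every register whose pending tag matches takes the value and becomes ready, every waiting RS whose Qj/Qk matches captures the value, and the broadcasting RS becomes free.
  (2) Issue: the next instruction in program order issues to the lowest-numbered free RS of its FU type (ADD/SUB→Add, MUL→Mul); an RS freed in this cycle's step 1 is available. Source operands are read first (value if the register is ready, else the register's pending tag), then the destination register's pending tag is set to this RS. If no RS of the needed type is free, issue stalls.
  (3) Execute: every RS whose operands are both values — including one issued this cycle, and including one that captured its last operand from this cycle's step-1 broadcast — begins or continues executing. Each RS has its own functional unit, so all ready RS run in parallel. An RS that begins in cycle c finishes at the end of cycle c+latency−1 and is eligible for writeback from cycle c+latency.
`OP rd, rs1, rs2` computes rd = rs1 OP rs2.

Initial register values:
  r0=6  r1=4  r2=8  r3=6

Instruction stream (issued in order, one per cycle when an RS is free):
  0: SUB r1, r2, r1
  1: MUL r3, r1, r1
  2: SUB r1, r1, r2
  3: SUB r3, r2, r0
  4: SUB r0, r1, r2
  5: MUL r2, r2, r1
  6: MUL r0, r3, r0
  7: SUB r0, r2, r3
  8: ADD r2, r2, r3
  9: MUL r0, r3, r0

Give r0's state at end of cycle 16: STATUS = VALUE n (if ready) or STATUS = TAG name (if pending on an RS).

STATUS = VALUE -68

  c1: issue SUB r1<-Add1  regs: r0:6,r1:Add1,r2:8,r3:6
  c2: issue MUL r3<-Mul1  regs: r0:6,r1:Add1,r2:8,r3:Mul1
  c3: CDB Add1=4; issue SUB r1<-Add1  regs: r0:6,r1:Add1,r2:8,r3:Mul1
  c4: issue SUB r3<-Add2  regs: r0:6,r1:Add1,r2:8,r3:Add2
  c5: CDB Add1=-4; issue SUB r0<-Add1  regs: r0:Add1,r1:-4,r2:8,r3:Add2
  c6: CDB Add2=2; issue MUL r2<-Mul2  regs: r0:Add1,r1:-4,r2:Mul2,r3:2
  c7: CDB Add1=-12; stall  regs: r0:-12,r1:-4,r2:Mul2,r3:2
  c8: CDB Mul1=16; issue MUL r0<-Mul1  regs: r0:Mul1,r1:-4,r2:Mul2,r3:2
  c9: issue SUB r0<-Add1  regs: r0:Add1,r1:-4,r2:Mul2,r3:2
  c10: CDB Mul2=-32; issue ADD r2<-Add2  regs: r0:Add1,r1:-4,r2:Add2,r3:2
  c11: issue MUL r0<-Mul2  regs: r0:Mul2,r1:-4,r2:Add2,r3:2
  c12: CDB Add1=-34  regs: r0:Mul2,r1:-4,r2:Add2,r3:2
  c13: CDB Add2=-30  regs: r0:Mul2,r1:-4,r2:-30,r3:2
  c14: CDB Mul1=-24  regs: r0:Mul2,r1:-4,r2:-30,r3:2
  c15: -  regs: r0:Mul2,r1:-4,r2:-30,r3:2
  c16: CDB Mul2=-68  regs: r0:-68,r1:-4,r2:-30,r3:2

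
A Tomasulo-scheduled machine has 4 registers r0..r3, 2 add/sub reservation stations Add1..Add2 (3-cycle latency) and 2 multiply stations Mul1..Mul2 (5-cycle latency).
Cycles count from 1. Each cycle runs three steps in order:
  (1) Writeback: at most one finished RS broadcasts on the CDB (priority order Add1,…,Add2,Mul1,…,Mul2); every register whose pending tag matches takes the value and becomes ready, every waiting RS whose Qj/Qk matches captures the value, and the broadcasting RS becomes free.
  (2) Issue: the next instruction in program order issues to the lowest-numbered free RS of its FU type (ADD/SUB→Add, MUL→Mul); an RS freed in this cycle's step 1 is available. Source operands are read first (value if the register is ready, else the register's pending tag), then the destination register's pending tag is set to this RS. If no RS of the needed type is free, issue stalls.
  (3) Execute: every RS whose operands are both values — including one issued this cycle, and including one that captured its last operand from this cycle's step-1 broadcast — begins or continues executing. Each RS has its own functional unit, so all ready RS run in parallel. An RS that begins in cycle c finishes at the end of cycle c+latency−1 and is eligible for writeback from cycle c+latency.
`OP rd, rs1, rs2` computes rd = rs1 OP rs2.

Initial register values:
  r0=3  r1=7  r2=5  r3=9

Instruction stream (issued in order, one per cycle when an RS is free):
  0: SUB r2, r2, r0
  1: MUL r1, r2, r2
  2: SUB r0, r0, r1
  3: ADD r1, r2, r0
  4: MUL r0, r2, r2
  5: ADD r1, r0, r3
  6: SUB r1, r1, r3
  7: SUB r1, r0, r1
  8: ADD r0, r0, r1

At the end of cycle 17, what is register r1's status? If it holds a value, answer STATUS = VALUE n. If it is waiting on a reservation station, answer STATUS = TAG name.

STATUS = TAG Add2

  c1: issue SUB r2<-Add1  regs: r0:3,r1:7,r2:Add1,r3:9
  c2: issue MUL r1<-Mul1  regs: r0:3,r1:Mul1,r2:Add1,r3:9
  c3: issue SUB r0<-Add2  regs: r0:Add2,r1:Mul1,r2:Add1,r3:9
  c4: CDB Add1=2; issue ADD r1<-Add1  regs: r0:Add2,r1:Add1,r2:2,r3:9
  c5: issue MUL r0<-Mul2  regs: r0:Mul2,r1:Add1,r2:2,r3:9
  c6: stall  regs: r0:Mul2,r1:Add1,r2:2,r3:9
  c7: stall  regs: r0:Mul2,r1:Add1,r2:2,r3:9
  c8: stall  regs: r0:Mul2,r1:Add1,r2:2,r3:9
  c9: CDB Mul1=4; stall  regs: r0:Mul2,r1:Add1,r2:2,r3:9
  c10: CDB Mul2=4; stall  regs: r0:4,r1:Add1,r2:2,r3:9
  c11: stall  regs: r0:4,r1:Add1,r2:2,r3:9
  c12: CDB Add2=-1; issue ADD r1<-Add2  regs: r0:4,r1:Add2,r2:2,r3:9
  c13: stall  regs: r0:4,r1:Add2,r2:2,r3:9
  c14: stall  regs: r0:4,r1:Add2,r2:2,r3:9
  c15: CDB Add1=1; issue SUB r1<-Add1  regs: r0:4,r1:Add1,r2:2,r3:9
  c16: CDB Add2=13; issue SUB r1<-Add2  regs: r0:4,r1:Add2,r2:2,r3:9
  c17: stall  regs: r0:4,r1:Add2,r2:2,r3:9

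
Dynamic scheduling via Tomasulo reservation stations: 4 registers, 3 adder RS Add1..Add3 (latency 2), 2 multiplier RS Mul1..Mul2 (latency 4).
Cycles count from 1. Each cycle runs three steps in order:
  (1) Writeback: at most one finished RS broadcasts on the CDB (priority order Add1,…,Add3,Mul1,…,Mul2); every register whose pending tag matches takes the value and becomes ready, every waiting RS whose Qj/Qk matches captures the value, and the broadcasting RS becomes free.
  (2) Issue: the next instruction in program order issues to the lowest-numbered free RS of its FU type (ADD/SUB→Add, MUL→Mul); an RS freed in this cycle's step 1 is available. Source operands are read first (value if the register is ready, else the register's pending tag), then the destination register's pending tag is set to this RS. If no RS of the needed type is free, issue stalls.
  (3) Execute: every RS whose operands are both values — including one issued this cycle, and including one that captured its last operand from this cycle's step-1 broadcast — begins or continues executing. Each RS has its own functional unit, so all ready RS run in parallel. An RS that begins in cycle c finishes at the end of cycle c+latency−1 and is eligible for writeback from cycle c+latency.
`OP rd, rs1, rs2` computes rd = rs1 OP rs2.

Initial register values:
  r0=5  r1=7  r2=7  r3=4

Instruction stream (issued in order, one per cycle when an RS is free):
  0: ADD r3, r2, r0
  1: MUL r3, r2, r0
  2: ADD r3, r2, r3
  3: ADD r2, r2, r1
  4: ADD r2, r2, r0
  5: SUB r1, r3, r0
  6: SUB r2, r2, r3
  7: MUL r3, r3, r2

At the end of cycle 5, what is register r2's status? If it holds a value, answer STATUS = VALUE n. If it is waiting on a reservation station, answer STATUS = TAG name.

STATUS = TAG Add3

  c1: issue ADD r3<-Add1  regs: r0:5,r1:7,r2:7,r3:Add1
  c2: issue MUL r3<-Mul1  regs: r0:5,r1:7,r2:7,r3:Mul1
  c3: CDB Add1=12; issue ADD r3<-Add1  regs: r0:5,r1:7,r2:7,r3:Add1
  c4: issue ADD r2<-Add2  regs: r0:5,r1:7,r2:Add2,r3:Add1
  c5: issue ADD r2<-Add3  regs: r0:5,r1:7,r2:Add3,r3:Add1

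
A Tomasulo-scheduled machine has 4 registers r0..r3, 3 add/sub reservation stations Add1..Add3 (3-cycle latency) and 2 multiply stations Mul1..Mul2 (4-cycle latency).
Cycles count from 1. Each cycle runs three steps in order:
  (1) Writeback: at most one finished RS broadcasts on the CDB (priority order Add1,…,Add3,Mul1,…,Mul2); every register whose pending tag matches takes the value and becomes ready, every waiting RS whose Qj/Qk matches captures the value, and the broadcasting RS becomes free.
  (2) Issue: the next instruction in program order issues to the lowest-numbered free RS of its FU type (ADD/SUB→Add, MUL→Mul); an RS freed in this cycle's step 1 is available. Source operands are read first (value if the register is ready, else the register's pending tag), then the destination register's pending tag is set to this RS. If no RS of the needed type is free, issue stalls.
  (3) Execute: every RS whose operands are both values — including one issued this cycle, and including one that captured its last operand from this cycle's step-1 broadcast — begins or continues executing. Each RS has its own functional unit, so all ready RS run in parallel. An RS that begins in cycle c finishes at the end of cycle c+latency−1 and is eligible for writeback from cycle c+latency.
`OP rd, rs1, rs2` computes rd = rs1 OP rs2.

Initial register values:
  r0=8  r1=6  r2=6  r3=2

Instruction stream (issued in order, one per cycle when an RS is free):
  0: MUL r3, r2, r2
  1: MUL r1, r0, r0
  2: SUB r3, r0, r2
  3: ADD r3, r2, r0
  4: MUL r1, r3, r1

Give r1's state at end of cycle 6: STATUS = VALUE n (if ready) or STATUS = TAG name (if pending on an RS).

  c1: issue MUL r3<-Mul1  regs: r0:8,r1:6,r2:6,r3:Mul1
  c2: issue MUL r1<-Mul2  regs: r0:8,r1:Mul2,r2:6,r3:Mul1
  c3: issue SUB r3<-Add1  regs: r0:8,r1:Mul2,r2:6,r3:Add1
  c4: issue ADD r3<-Add2  regs: r0:8,r1:Mul2,r2:6,r3:Add2
  c5: CDB Mul1=36; issue MUL r1<-Mul1  regs: r0:8,r1:Mul1,r2:6,r3:Add2
  c6: CDB Add1=2  regs: r0:8,r1:Mul1,r2:6,r3:Add2

STATUS = TAG Mul1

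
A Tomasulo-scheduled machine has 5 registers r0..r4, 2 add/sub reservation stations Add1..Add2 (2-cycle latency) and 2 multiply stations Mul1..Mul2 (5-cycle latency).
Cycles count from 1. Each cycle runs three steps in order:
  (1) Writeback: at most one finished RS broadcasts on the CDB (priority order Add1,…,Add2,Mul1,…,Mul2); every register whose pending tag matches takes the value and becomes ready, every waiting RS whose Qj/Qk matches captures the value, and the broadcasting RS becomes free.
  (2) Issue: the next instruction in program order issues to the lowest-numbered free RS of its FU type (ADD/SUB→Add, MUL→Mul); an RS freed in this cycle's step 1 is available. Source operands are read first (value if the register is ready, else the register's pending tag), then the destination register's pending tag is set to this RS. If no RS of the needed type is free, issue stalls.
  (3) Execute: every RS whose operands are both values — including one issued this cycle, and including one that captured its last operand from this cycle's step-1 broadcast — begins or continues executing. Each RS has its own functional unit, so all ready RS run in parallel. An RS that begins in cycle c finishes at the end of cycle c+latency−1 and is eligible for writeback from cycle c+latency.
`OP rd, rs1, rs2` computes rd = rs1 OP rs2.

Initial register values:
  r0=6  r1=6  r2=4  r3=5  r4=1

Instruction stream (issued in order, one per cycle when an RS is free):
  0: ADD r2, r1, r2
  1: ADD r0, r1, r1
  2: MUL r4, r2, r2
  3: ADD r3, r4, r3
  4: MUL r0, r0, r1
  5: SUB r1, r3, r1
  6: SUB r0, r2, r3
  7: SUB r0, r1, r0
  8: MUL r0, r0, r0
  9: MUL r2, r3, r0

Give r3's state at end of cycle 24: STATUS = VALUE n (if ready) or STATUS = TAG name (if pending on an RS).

STATUS = VALUE 105

  c1: issue ADD r2<-Add1  regs: r0:6,r1:6,r2:Add1,r3:5,r4:1
  c2: issue ADD r0<-Add2  regs: r0:Add2,r1:6,r2:Add1,r3:5,r4:1
  c3: CDB Add1=10; issue MUL r4<-Mul1  regs: r0:Add2,r1:6,r2:10,r3:5,r4:Mul1
  c4: CDB Add2=12; issue ADD r3<-Add1  regs: r0:12,r1:6,r2:10,r3:Add1,r4:Mul1
  c5: issue MUL r0<-Mul2  regs: r0:Mul2,r1:6,r2:10,r3:Add1,r4:Mul1
  c6: issue SUB r1<-Add2  regs: r0:Mul2,r1:Add2,r2:10,r3:Add1,r4:Mul1
  c7: stall  regs: r0:Mul2,r1:Add2,r2:10,r3:Add1,r4:Mul1
  c8: CDB Mul1=100; stall  regs: r0:Mul2,r1:Add2,r2:10,r3:Add1,r4:100
  c9: stall  regs: r0:Mul2,r1:Add2,r2:10,r3:Add1,r4:100
  c10: CDB Add1=105; issue SUB r0<-Add1  regs: r0:Add1,r1:Add2,r2:10,r3:105,r4:100
  c11: CDB Mul2=72; stall  regs: r0:Add1,r1:Add2,r2:10,r3:105,r4:100
  c12: CDB Add1=-95; issue SUB r0<-Add1  regs: r0:Add1,r1:Add2,r2:10,r3:105,r4:100
  c13: CDB Add2=99; issue MUL r0<-Mul1  regs: r0:Mul1,r1:99,r2:10,r3:105,r4:100
  c14: issue MUL r2<-Mul2  regs: r0:Mul1,r1:99,r2:Mul2,r3:105,r4:100
  c15: CDB Add1=194  regs: r0:Mul1,r1:99,r2:Mul2,r3:105,r4:100
  c16: -  regs: r0:Mul1,r1:99,r2:Mul2,r3:105,r4:100
  c17: -  regs: r0:Mul1,r1:99,r2:Mul2,r3:105,r4:100
  c18: -  regs: r0:Mul1,r1:99,r2:Mul2,r3:105,r4:100
  c19: -  regs: r0:Mul1,r1:99,r2:Mul2,r3:105,r4:100
  c20: CDB Mul1=37636  regs: r0:37636,r1:99,r2:Mul2,r3:105,r4:100
  c21: -  regs: r0:37636,r1:99,r2:Mul2,r3:105,r4:100
  c22: -  regs: r0:37636,r1:99,r2:Mul2,r3:105,r4:100
  c23: -  regs: r0:37636,r1:99,r2:Mul2,r3:105,r4:100
  c24: -  regs: r0:37636,r1:99,r2:Mul2,r3:105,r4:100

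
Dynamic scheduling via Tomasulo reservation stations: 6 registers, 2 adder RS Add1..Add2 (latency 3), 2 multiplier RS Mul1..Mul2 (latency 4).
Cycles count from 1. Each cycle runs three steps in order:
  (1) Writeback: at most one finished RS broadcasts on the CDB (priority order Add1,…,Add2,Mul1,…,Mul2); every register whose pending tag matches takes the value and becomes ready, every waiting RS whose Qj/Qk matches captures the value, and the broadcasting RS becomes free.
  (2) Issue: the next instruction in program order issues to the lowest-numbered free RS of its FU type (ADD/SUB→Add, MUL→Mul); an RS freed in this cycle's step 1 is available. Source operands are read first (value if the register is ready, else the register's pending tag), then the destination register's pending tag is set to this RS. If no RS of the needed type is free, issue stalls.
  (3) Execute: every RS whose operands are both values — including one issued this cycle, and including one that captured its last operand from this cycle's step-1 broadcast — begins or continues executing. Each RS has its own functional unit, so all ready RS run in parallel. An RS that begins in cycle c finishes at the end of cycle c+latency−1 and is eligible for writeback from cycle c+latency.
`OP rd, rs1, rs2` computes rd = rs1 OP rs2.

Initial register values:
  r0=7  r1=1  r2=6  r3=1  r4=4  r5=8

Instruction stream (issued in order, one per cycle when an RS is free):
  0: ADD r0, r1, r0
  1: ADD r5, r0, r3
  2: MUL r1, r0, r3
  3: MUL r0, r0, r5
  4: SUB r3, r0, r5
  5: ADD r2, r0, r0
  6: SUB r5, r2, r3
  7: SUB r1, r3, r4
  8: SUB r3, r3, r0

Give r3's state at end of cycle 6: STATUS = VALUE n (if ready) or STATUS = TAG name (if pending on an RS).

STATUS = TAG Add1

  c1: issue ADD r0<-Add1  regs: r0:Add1,r1:1,r2:6,r3:1,r4:4,r5:8
  c2: issue ADD r5<-Add2  regs: r0:Add1,r1:1,r2:6,r3:1,r4:4,r5:Add2
  c3: issue MUL r1<-Mul1  regs: r0:Add1,r1:Mul1,r2:6,r3:1,r4:4,r5:Add2
  c4: CDB Add1=8; issue MUL r0<-Mul2  regs: r0:Mul2,r1:Mul1,r2:6,r3:1,r4:4,r5:Add2
  c5: issue SUB r3<-Add1  regs: r0:Mul2,r1:Mul1,r2:6,r3:Add1,r4:4,r5:Add2
  c6: stall  regs: r0:Mul2,r1:Mul1,r2:6,r3:Add1,r4:4,r5:Add2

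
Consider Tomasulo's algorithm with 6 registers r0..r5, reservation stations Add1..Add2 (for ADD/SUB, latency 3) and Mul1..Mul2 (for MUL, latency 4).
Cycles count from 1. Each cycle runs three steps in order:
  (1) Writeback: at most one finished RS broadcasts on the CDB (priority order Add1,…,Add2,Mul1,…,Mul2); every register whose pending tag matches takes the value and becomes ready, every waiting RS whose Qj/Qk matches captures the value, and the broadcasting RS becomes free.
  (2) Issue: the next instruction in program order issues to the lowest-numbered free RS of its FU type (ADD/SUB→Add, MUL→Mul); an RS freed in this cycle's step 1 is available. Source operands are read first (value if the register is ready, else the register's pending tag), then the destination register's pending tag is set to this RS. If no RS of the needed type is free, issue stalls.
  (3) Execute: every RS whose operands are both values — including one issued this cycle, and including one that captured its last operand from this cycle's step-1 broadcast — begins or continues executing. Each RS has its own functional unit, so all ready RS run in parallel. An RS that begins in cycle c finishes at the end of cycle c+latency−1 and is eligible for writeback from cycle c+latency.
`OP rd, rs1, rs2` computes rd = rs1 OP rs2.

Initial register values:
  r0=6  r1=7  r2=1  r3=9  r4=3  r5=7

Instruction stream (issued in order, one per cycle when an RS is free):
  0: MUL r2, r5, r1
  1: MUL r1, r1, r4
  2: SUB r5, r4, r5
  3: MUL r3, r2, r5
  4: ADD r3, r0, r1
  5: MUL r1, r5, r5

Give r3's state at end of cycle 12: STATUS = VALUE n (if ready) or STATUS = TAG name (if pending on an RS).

  c1: issue MUL r2<-Mul1  regs: r0:6,r1:7,r2:Mul1,r3:9,r4:3,r5:7
  c2: issue MUL r1<-Mul2  regs: r0:6,r1:Mul2,r2:Mul1,r3:9,r4:3,r5:7
  c3: issue SUB r5<-Add1  regs: r0:6,r1:Mul2,r2:Mul1,r3:9,r4:3,r5:Add1
  c4: stall  regs: r0:6,r1:Mul2,r2:Mul1,r3:9,r4:3,r5:Add1
  c5: CDB Mul1=49; issue MUL r3<-Mul1  regs: r0:6,r1:Mul2,r2:49,r3:Mul1,r4:3,r5:Add1
  c6: CDB Add1=-4; issue ADD r3<-Add1  regs: r0:6,r1:Mul2,r2:49,r3:Add1,r4:3,r5:-4
  c7: CDB Mul2=21; issue MUL r1<-Mul2  regs: r0:6,r1:Mul2,r2:49,r3:Add1,r4:3,r5:-4
  c8: -  regs: r0:6,r1:Mul2,r2:49,r3:Add1,r4:3,r5:-4
  c9: -  regs: r0:6,r1:Mul2,r2:49,r3:Add1,r4:3,r5:-4
  c10: CDB Add1=27  regs: r0:6,r1:Mul2,r2:49,r3:27,r4:3,r5:-4
  c11: CDB Mul1=-196  regs: r0:6,r1:Mul2,r2:49,r3:27,r4:3,r5:-4
  c12: CDB Mul2=16  regs: r0:6,r1:16,r2:49,r3:27,r4:3,r5:-4

STATUS = VALUE 27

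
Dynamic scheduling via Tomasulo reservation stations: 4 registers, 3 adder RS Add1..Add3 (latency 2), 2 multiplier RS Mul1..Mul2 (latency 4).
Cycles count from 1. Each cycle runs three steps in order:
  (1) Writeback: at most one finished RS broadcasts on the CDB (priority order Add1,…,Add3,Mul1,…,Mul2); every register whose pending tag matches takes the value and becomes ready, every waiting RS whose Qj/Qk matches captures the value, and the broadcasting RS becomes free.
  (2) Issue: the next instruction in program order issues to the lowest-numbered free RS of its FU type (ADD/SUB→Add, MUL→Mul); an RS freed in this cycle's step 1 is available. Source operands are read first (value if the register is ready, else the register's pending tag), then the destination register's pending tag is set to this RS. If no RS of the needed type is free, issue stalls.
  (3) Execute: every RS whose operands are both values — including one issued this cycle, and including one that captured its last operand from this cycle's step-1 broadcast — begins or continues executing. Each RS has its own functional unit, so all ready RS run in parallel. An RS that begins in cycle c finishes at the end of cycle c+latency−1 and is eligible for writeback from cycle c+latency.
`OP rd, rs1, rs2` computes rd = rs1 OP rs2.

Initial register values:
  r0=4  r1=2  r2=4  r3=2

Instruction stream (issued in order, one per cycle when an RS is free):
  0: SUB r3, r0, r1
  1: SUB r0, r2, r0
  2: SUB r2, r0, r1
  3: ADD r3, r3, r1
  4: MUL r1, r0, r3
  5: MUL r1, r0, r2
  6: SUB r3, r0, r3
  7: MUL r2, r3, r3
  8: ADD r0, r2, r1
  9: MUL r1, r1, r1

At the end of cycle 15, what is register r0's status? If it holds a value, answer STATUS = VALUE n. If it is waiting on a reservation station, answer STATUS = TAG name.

  c1: issue SUB r3<-Add1  regs: r0:4,r1:2,r2:4,r3:Add1
  c2: issue SUB r0<-Add2  regs: r0:Add2,r1:2,r2:4,r3:Add1
  c3: CDB Add1=2; issue SUB r2<-Add1  regs: r0:Add2,r1:2,r2:Add1,r3:2
  c4: CDB Add2=0; issue ADD r3<-Add2  regs: r0:0,r1:2,r2:Add1,r3:Add2
  c5: issue MUL r1<-Mul1  regs: r0:0,r1:Mul1,r2:Add1,r3:Add2
  c6: CDB Add1=-2; issue MUL r1<-Mul2  regs: r0:0,r1:Mul2,r2:-2,r3:Add2
  c7: CDB Add2=4; issue SUB r3<-Add1  regs: r0:0,r1:Mul2,r2:-2,r3:Add1
  c8: stall  regs: r0:0,r1:Mul2,r2:-2,r3:Add1
  c9: CDB Add1=-4; stall  regs: r0:0,r1:Mul2,r2:-2,r3:-4
  c10: CDB Mul2=0; issue MUL r2<-Mul2  regs: r0:0,r1:0,r2:Mul2,r3:-4
  c11: CDB Mul1=0; issue ADD r0<-Add1  regs: r0:Add1,r1:0,r2:Mul2,r3:-4
  c12: issue MUL r1<-Mul1  regs: r0:Add1,r1:Mul1,r2:Mul2,r3:-4
  c13: -  regs: r0:Add1,r1:Mul1,r2:Mul2,r3:-4
  c14: CDB Mul2=16  regs: r0:Add1,r1:Mul1,r2:16,r3:-4
  c15: -  regs: r0:Add1,r1:Mul1,r2:16,r3:-4

STATUS = TAG Add1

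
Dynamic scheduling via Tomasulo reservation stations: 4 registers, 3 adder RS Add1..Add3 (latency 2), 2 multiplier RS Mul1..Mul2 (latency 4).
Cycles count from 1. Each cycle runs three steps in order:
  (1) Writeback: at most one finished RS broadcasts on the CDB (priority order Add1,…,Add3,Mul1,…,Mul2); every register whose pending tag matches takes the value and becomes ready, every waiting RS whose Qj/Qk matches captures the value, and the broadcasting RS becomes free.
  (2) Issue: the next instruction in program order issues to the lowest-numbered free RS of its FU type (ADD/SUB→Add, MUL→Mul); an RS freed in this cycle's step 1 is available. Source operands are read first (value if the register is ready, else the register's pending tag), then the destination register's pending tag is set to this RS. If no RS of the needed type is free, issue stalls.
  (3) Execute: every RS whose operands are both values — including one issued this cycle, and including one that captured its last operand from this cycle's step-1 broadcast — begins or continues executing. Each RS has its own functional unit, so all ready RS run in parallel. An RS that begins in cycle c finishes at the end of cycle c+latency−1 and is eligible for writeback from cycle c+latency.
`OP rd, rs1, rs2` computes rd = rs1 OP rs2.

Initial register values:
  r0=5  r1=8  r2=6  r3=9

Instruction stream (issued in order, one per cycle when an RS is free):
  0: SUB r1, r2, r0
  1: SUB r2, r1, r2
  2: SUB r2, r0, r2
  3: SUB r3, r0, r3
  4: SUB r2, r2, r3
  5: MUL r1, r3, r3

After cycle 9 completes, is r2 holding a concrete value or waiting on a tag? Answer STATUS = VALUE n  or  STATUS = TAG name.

STATUS = VALUE 14

c1: issue SUB r1<-Add1 | r0:5,r1:Add1,r2:6,r3:9
c2: issue SUB r2<-Add2 | r0:5,r1:Add1,r2:Add2,r3:9
c3: CDB Add1=1; issue SUB r2<-Add1 | r0:5,r1:1,r2:Add1,r3:9
c4: issue SUB r3<-Add3 | r0:5,r1:1,r2:Add1,r3:Add3
c5: CDB Add2=-5; issue SUB r2<-Add2 | r0:5,r1:1,r2:Add2,r3:Add3
c6: CDB Add3=-4; issue MUL r1<-Mul1 | r0:5,r1:Mul1,r2:Add2,r3:-4
c7: CDB Add1=10 | r0:5,r1:Mul1,r2:Add2,r3:-4
c8: - | r0:5,r1:Mul1,r2:Add2,r3:-4
c9: CDB Add2=14 | r0:5,r1:Mul1,r2:14,r3:-4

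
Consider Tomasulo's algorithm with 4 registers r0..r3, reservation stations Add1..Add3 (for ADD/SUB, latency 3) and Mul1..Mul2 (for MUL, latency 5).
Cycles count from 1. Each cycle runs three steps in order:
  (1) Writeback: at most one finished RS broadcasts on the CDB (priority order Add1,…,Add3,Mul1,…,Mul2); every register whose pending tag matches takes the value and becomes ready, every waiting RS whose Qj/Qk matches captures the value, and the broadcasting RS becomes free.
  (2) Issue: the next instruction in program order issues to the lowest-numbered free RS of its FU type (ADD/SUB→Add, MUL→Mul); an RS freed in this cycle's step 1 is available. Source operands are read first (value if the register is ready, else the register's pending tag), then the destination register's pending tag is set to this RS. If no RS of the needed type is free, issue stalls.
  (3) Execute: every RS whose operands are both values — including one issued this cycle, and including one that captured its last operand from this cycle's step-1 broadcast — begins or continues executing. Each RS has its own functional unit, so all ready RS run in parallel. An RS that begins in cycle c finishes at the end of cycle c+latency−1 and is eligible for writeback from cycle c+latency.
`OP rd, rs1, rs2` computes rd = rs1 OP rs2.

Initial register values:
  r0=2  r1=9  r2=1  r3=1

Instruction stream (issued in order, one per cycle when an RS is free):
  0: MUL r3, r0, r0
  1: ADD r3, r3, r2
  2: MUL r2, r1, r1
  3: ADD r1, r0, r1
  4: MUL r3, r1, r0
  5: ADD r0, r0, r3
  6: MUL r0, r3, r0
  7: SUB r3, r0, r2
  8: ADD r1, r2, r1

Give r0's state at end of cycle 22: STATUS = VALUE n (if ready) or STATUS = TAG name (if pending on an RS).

STATUS = VALUE 528

c1: issue MUL r3<-Mul1 | r0:2,r1:9,r2:1,r3:Mul1
c2: issue ADD r3<-Add1 | r0:2,r1:9,r2:1,r3:Add1
c3: issue MUL r2<-Mul2 | r0:2,r1:9,r2:Mul2,r3:Add1
c4: issue ADD r1<-Add2 | r0:2,r1:Add2,r2:Mul2,r3:Add1
c5: stall | r0:2,r1:Add2,r2:Mul2,r3:Add1
c6: CDB Mul1=4; issue MUL r3<-Mul1 | r0:2,r1:Add2,r2:Mul2,r3:Mul1
c7: CDB Add2=11; issue ADD r0<-Add2 | r0:Add2,r1:11,r2:Mul2,r3:Mul1
c8: CDB Mul2=81; issue MUL r0<-Mul2 | r0:Mul2,r1:11,r2:81,r3:Mul1
c9: CDB Add1=5; issue SUB r3<-Add1 | r0:Mul2,r1:11,r2:81,r3:Add1
c10: issue ADD r1<-Add3 | r0:Mul2,r1:Add3,r2:81,r3:Add1
c11: - | r0:Mul2,r1:Add3,r2:81,r3:Add1
c12: CDB Mul1=22 | r0:Mul2,r1:Add3,r2:81,r3:Add1
c13: CDB Add3=92 | r0:Mul2,r1:92,r2:81,r3:Add1
c14: - | r0:Mul2,r1:92,r2:81,r3:Add1
c15: CDB Add2=24 | r0:Mul2,r1:92,r2:81,r3:Add1
c16: - | r0:Mul2,r1:92,r2:81,r3:Add1
c17: - | r0:Mul2,r1:92,r2:81,r3:Add1
c18: - | r0:Mul2,r1:92,r2:81,r3:Add1
c19: - | r0:Mul2,r1:92,r2:81,r3:Add1
c20: CDB Mul2=528 | r0:528,r1:92,r2:81,r3:Add1
c21: - | r0:528,r1:92,r2:81,r3:Add1
c22: - | r0:528,r1:92,r2:81,r3:Add1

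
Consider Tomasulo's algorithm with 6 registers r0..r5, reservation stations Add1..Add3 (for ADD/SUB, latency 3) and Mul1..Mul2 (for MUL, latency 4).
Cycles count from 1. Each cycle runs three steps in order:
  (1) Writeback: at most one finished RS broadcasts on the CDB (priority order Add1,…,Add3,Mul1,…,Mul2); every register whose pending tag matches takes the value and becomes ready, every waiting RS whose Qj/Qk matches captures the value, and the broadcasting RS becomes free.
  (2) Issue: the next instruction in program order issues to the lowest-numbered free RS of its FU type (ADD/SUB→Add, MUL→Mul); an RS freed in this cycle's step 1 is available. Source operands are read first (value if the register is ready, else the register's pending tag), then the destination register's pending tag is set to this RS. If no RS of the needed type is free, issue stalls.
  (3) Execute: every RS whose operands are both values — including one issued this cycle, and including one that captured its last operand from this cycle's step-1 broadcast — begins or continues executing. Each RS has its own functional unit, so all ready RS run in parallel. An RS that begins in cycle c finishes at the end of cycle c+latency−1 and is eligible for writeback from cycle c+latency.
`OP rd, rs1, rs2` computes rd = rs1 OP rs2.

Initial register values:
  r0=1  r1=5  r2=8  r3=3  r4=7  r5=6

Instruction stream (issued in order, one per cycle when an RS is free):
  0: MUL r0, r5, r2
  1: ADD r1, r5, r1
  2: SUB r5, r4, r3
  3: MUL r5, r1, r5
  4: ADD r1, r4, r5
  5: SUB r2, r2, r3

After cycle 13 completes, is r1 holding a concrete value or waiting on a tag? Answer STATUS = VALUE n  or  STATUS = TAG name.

c1: issue MUL r0<-Mul1 | r0:Mul1,r1:5,r2:8,r3:3,r4:7,r5:6
c2: issue ADD r1<-Add1 | r0:Mul1,r1:Add1,r2:8,r3:3,r4:7,r5:6
c3: issue SUB r5<-Add2 | r0:Mul1,r1:Add1,r2:8,r3:3,r4:7,r5:Add2
c4: issue MUL r5<-Mul2 | r0:Mul1,r1:Add1,r2:8,r3:3,r4:7,r5:Mul2
c5: CDB Add1=11; issue ADD r1<-Add1 | r0:Mul1,r1:Add1,r2:8,r3:3,r4:7,r5:Mul2
c6: CDB Add2=4; issue SUB r2<-Add2 | r0:Mul1,r1:Add1,r2:Add2,r3:3,r4:7,r5:Mul2
c7: CDB Mul1=48 | r0:48,r1:Add1,r2:Add2,r3:3,r4:7,r5:Mul2
c8: - | r0:48,r1:Add1,r2:Add2,r3:3,r4:7,r5:Mul2
c9: CDB Add2=5 | r0:48,r1:Add1,r2:5,r3:3,r4:7,r5:Mul2
c10: CDB Mul2=44 | r0:48,r1:Add1,r2:5,r3:3,r4:7,r5:44
c11: - | r0:48,r1:Add1,r2:5,r3:3,r4:7,r5:44
c12: - | r0:48,r1:Add1,r2:5,r3:3,r4:7,r5:44
c13: CDB Add1=51 | r0:48,r1:51,r2:5,r3:3,r4:7,r5:44

STATUS = VALUE 51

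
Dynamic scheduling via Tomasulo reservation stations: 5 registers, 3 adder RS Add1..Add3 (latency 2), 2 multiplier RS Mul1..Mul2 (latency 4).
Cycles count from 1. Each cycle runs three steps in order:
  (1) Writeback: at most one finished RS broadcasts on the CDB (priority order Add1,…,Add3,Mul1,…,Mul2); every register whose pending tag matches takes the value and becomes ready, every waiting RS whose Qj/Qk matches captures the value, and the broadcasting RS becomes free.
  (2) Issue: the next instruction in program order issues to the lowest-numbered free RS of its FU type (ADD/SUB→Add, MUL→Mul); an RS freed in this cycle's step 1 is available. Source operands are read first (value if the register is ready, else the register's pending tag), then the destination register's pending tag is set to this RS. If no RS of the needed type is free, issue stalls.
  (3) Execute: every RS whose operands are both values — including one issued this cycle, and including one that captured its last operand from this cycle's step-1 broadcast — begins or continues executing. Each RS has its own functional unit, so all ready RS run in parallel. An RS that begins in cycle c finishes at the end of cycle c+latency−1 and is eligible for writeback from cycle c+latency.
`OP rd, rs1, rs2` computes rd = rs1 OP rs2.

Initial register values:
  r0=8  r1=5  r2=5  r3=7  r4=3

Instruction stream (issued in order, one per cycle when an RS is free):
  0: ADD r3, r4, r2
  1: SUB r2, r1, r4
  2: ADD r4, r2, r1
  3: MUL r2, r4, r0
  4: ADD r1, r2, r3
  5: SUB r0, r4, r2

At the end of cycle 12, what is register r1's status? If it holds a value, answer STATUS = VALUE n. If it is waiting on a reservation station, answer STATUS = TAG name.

STATUS = TAG Add2

  c1: issue ADD r3<-Add1  regs: r0:8,r1:5,r2:5,r3:Add1,r4:3
  c2: issue SUB r2<-Add2  regs: r0:8,r1:5,r2:Add2,r3:Add1,r4:3
  c3: CDB Add1=8; issue ADD r4<-Add1  regs: r0:8,r1:5,r2:Add2,r3:8,r4:Add1
  c4: CDB Add2=2; issue MUL r2<-Mul1  regs: r0:8,r1:5,r2:Mul1,r3:8,r4:Add1
  c5: issue ADD r1<-Add2  regs: r0:8,r1:Add2,r2:Mul1,r3:8,r4:Add1
  c6: CDB Add1=7; issue SUB r0<-Add1  regs: r0:Add1,r1:Add2,r2:Mul1,r3:8,r4:7
  c7: -  regs: r0:Add1,r1:Add2,r2:Mul1,r3:8,r4:7
  c8: -  regs: r0:Add1,r1:Add2,r2:Mul1,r3:8,r4:7
  c9: -  regs: r0:Add1,r1:Add2,r2:Mul1,r3:8,r4:7
  c10: CDB Mul1=56  regs: r0:Add1,r1:Add2,r2:56,r3:8,r4:7
  c11: -  regs: r0:Add1,r1:Add2,r2:56,r3:8,r4:7
  c12: CDB Add1=-49  regs: r0:-49,r1:Add2,r2:56,r3:8,r4:7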